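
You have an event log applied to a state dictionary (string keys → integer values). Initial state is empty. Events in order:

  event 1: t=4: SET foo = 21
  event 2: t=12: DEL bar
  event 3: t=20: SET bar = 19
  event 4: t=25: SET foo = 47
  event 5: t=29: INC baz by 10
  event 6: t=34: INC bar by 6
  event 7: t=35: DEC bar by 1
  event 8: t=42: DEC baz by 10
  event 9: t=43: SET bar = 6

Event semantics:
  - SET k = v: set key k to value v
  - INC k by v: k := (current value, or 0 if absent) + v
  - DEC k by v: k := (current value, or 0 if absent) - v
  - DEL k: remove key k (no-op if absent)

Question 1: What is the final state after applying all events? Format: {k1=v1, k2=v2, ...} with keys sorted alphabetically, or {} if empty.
Answer: {bar=6, baz=0, foo=47}

Derivation:
  after event 1 (t=4: SET foo = 21): {foo=21}
  after event 2 (t=12: DEL bar): {foo=21}
  after event 3 (t=20: SET bar = 19): {bar=19, foo=21}
  after event 4 (t=25: SET foo = 47): {bar=19, foo=47}
  after event 5 (t=29: INC baz by 10): {bar=19, baz=10, foo=47}
  after event 6 (t=34: INC bar by 6): {bar=25, baz=10, foo=47}
  after event 7 (t=35: DEC bar by 1): {bar=24, baz=10, foo=47}
  after event 8 (t=42: DEC baz by 10): {bar=24, baz=0, foo=47}
  after event 9 (t=43: SET bar = 6): {bar=6, baz=0, foo=47}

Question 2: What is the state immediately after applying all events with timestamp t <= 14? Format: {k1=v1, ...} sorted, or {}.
Answer: {foo=21}

Derivation:
Apply events with t <= 14 (2 events):
  after event 1 (t=4: SET foo = 21): {foo=21}
  after event 2 (t=12: DEL bar): {foo=21}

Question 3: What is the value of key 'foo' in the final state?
Answer: 47

Derivation:
Track key 'foo' through all 9 events:
  event 1 (t=4: SET foo = 21): foo (absent) -> 21
  event 2 (t=12: DEL bar): foo unchanged
  event 3 (t=20: SET bar = 19): foo unchanged
  event 4 (t=25: SET foo = 47): foo 21 -> 47
  event 5 (t=29: INC baz by 10): foo unchanged
  event 6 (t=34: INC bar by 6): foo unchanged
  event 7 (t=35: DEC bar by 1): foo unchanged
  event 8 (t=42: DEC baz by 10): foo unchanged
  event 9 (t=43: SET bar = 6): foo unchanged
Final: foo = 47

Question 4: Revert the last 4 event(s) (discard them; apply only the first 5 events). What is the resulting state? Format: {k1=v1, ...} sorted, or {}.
Keep first 5 events (discard last 4):
  after event 1 (t=4: SET foo = 21): {foo=21}
  after event 2 (t=12: DEL bar): {foo=21}
  after event 3 (t=20: SET bar = 19): {bar=19, foo=21}
  after event 4 (t=25: SET foo = 47): {bar=19, foo=47}
  after event 5 (t=29: INC baz by 10): {bar=19, baz=10, foo=47}

Answer: {bar=19, baz=10, foo=47}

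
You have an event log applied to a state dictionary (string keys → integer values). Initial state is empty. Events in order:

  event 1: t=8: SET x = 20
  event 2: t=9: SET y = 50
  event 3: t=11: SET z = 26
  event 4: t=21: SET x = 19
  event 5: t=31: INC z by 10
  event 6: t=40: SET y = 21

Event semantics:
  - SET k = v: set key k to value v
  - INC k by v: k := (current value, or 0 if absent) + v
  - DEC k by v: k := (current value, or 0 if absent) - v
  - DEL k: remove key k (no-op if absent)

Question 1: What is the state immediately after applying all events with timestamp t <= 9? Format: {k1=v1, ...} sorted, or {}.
Answer: {x=20, y=50}

Derivation:
Apply events with t <= 9 (2 events):
  after event 1 (t=8: SET x = 20): {x=20}
  after event 2 (t=9: SET y = 50): {x=20, y=50}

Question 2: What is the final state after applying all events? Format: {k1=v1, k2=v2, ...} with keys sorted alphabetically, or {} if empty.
Answer: {x=19, y=21, z=36}

Derivation:
  after event 1 (t=8: SET x = 20): {x=20}
  after event 2 (t=9: SET y = 50): {x=20, y=50}
  after event 3 (t=11: SET z = 26): {x=20, y=50, z=26}
  after event 4 (t=21: SET x = 19): {x=19, y=50, z=26}
  after event 5 (t=31: INC z by 10): {x=19, y=50, z=36}
  after event 6 (t=40: SET y = 21): {x=19, y=21, z=36}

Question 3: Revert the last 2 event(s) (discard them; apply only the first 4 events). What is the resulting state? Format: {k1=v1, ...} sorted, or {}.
Keep first 4 events (discard last 2):
  after event 1 (t=8: SET x = 20): {x=20}
  after event 2 (t=9: SET y = 50): {x=20, y=50}
  after event 3 (t=11: SET z = 26): {x=20, y=50, z=26}
  after event 4 (t=21: SET x = 19): {x=19, y=50, z=26}

Answer: {x=19, y=50, z=26}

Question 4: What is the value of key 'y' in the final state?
Track key 'y' through all 6 events:
  event 1 (t=8: SET x = 20): y unchanged
  event 2 (t=9: SET y = 50): y (absent) -> 50
  event 3 (t=11: SET z = 26): y unchanged
  event 4 (t=21: SET x = 19): y unchanged
  event 5 (t=31: INC z by 10): y unchanged
  event 6 (t=40: SET y = 21): y 50 -> 21
Final: y = 21

Answer: 21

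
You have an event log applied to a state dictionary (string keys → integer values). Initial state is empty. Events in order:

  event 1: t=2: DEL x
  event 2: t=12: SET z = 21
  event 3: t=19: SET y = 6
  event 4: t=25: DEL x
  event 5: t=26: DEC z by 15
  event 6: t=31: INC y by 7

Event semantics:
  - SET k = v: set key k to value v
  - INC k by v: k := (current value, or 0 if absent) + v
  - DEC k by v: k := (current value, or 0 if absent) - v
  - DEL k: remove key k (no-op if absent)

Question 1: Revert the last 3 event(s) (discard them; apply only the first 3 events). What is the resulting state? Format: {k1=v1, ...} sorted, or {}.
Answer: {y=6, z=21}

Derivation:
Keep first 3 events (discard last 3):
  after event 1 (t=2: DEL x): {}
  after event 2 (t=12: SET z = 21): {z=21}
  after event 3 (t=19: SET y = 6): {y=6, z=21}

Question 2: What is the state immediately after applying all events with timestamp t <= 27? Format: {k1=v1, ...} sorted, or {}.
Apply events with t <= 27 (5 events):
  after event 1 (t=2: DEL x): {}
  after event 2 (t=12: SET z = 21): {z=21}
  after event 3 (t=19: SET y = 6): {y=6, z=21}
  after event 4 (t=25: DEL x): {y=6, z=21}
  after event 5 (t=26: DEC z by 15): {y=6, z=6}

Answer: {y=6, z=6}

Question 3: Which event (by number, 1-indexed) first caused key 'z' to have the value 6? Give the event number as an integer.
Answer: 5

Derivation:
Looking for first event where z becomes 6:
  event 2: z = 21
  event 3: z = 21
  event 4: z = 21
  event 5: z 21 -> 6  <-- first match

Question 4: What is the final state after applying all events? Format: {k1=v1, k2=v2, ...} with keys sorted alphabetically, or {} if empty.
Answer: {y=13, z=6}

Derivation:
  after event 1 (t=2: DEL x): {}
  after event 2 (t=12: SET z = 21): {z=21}
  after event 3 (t=19: SET y = 6): {y=6, z=21}
  after event 4 (t=25: DEL x): {y=6, z=21}
  after event 5 (t=26: DEC z by 15): {y=6, z=6}
  after event 6 (t=31: INC y by 7): {y=13, z=6}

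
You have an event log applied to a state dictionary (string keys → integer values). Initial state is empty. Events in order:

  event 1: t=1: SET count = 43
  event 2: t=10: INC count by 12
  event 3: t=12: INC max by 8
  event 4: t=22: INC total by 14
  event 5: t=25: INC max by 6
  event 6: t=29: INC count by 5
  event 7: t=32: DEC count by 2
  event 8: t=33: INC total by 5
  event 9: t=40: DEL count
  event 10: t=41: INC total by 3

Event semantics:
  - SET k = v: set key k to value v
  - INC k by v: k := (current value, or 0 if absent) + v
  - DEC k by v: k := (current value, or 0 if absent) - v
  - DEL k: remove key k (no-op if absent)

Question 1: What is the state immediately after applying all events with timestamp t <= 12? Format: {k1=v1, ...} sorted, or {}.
Answer: {count=55, max=8}

Derivation:
Apply events with t <= 12 (3 events):
  after event 1 (t=1: SET count = 43): {count=43}
  after event 2 (t=10: INC count by 12): {count=55}
  after event 3 (t=12: INC max by 8): {count=55, max=8}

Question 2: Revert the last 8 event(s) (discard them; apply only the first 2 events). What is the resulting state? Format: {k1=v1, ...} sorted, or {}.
Answer: {count=55}

Derivation:
Keep first 2 events (discard last 8):
  after event 1 (t=1: SET count = 43): {count=43}
  after event 2 (t=10: INC count by 12): {count=55}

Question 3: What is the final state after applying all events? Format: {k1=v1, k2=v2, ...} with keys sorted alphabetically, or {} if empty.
Answer: {max=14, total=22}

Derivation:
  after event 1 (t=1: SET count = 43): {count=43}
  after event 2 (t=10: INC count by 12): {count=55}
  after event 3 (t=12: INC max by 8): {count=55, max=8}
  after event 4 (t=22: INC total by 14): {count=55, max=8, total=14}
  after event 5 (t=25: INC max by 6): {count=55, max=14, total=14}
  after event 6 (t=29: INC count by 5): {count=60, max=14, total=14}
  after event 7 (t=32: DEC count by 2): {count=58, max=14, total=14}
  after event 8 (t=33: INC total by 5): {count=58, max=14, total=19}
  after event 9 (t=40: DEL count): {max=14, total=19}
  after event 10 (t=41: INC total by 3): {max=14, total=22}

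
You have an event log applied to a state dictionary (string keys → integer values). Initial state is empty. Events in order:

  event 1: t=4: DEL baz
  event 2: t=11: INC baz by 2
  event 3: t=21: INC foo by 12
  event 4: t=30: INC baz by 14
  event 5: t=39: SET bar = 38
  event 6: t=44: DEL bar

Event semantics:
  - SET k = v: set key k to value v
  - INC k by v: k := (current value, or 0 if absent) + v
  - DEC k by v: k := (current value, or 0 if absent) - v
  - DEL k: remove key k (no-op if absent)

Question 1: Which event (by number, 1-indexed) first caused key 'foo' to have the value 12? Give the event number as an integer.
Answer: 3

Derivation:
Looking for first event where foo becomes 12:
  event 3: foo (absent) -> 12  <-- first match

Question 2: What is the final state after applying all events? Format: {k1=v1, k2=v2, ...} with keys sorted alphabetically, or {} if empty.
Answer: {baz=16, foo=12}

Derivation:
  after event 1 (t=4: DEL baz): {}
  after event 2 (t=11: INC baz by 2): {baz=2}
  after event 3 (t=21: INC foo by 12): {baz=2, foo=12}
  after event 4 (t=30: INC baz by 14): {baz=16, foo=12}
  after event 5 (t=39: SET bar = 38): {bar=38, baz=16, foo=12}
  after event 6 (t=44: DEL bar): {baz=16, foo=12}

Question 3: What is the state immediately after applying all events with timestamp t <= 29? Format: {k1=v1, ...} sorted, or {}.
Apply events with t <= 29 (3 events):
  after event 1 (t=4: DEL baz): {}
  after event 2 (t=11: INC baz by 2): {baz=2}
  after event 3 (t=21: INC foo by 12): {baz=2, foo=12}

Answer: {baz=2, foo=12}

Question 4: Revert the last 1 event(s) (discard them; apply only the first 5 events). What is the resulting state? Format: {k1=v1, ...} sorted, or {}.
Keep first 5 events (discard last 1):
  after event 1 (t=4: DEL baz): {}
  after event 2 (t=11: INC baz by 2): {baz=2}
  after event 3 (t=21: INC foo by 12): {baz=2, foo=12}
  after event 4 (t=30: INC baz by 14): {baz=16, foo=12}
  after event 5 (t=39: SET bar = 38): {bar=38, baz=16, foo=12}

Answer: {bar=38, baz=16, foo=12}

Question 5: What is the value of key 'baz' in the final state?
Answer: 16

Derivation:
Track key 'baz' through all 6 events:
  event 1 (t=4: DEL baz): baz (absent) -> (absent)
  event 2 (t=11: INC baz by 2): baz (absent) -> 2
  event 3 (t=21: INC foo by 12): baz unchanged
  event 4 (t=30: INC baz by 14): baz 2 -> 16
  event 5 (t=39: SET bar = 38): baz unchanged
  event 6 (t=44: DEL bar): baz unchanged
Final: baz = 16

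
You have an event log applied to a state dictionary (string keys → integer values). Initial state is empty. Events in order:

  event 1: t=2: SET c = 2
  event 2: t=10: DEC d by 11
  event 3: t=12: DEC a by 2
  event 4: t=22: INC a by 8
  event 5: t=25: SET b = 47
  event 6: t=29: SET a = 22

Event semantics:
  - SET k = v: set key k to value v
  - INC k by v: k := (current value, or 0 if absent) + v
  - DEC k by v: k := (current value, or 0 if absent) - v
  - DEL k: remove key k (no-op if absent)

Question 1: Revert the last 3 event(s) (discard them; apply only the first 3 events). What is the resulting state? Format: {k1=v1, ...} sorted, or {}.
Answer: {a=-2, c=2, d=-11}

Derivation:
Keep first 3 events (discard last 3):
  after event 1 (t=2: SET c = 2): {c=2}
  after event 2 (t=10: DEC d by 11): {c=2, d=-11}
  after event 3 (t=12: DEC a by 2): {a=-2, c=2, d=-11}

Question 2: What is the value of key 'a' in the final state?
Track key 'a' through all 6 events:
  event 1 (t=2: SET c = 2): a unchanged
  event 2 (t=10: DEC d by 11): a unchanged
  event 3 (t=12: DEC a by 2): a (absent) -> -2
  event 4 (t=22: INC a by 8): a -2 -> 6
  event 5 (t=25: SET b = 47): a unchanged
  event 6 (t=29: SET a = 22): a 6 -> 22
Final: a = 22

Answer: 22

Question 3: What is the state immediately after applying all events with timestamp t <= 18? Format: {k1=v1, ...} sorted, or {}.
Apply events with t <= 18 (3 events):
  after event 1 (t=2: SET c = 2): {c=2}
  after event 2 (t=10: DEC d by 11): {c=2, d=-11}
  after event 3 (t=12: DEC a by 2): {a=-2, c=2, d=-11}

Answer: {a=-2, c=2, d=-11}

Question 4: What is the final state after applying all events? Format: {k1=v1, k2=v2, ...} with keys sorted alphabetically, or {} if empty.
Answer: {a=22, b=47, c=2, d=-11}

Derivation:
  after event 1 (t=2: SET c = 2): {c=2}
  after event 2 (t=10: DEC d by 11): {c=2, d=-11}
  after event 3 (t=12: DEC a by 2): {a=-2, c=2, d=-11}
  after event 4 (t=22: INC a by 8): {a=6, c=2, d=-11}
  after event 5 (t=25: SET b = 47): {a=6, b=47, c=2, d=-11}
  after event 6 (t=29: SET a = 22): {a=22, b=47, c=2, d=-11}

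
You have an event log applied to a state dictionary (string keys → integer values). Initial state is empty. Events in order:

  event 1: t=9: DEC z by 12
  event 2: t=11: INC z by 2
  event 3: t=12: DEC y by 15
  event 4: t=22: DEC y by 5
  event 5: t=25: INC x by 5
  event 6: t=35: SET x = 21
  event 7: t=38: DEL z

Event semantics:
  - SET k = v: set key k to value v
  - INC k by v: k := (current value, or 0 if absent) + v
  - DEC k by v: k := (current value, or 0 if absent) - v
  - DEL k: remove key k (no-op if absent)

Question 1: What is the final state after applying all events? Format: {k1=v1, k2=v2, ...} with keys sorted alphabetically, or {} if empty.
  after event 1 (t=9: DEC z by 12): {z=-12}
  after event 2 (t=11: INC z by 2): {z=-10}
  after event 3 (t=12: DEC y by 15): {y=-15, z=-10}
  after event 4 (t=22: DEC y by 5): {y=-20, z=-10}
  after event 5 (t=25: INC x by 5): {x=5, y=-20, z=-10}
  after event 6 (t=35: SET x = 21): {x=21, y=-20, z=-10}
  after event 7 (t=38: DEL z): {x=21, y=-20}

Answer: {x=21, y=-20}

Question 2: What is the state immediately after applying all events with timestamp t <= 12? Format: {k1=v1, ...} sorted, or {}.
Apply events with t <= 12 (3 events):
  after event 1 (t=9: DEC z by 12): {z=-12}
  after event 2 (t=11: INC z by 2): {z=-10}
  after event 3 (t=12: DEC y by 15): {y=-15, z=-10}

Answer: {y=-15, z=-10}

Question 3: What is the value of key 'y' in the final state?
Answer: -20

Derivation:
Track key 'y' through all 7 events:
  event 1 (t=9: DEC z by 12): y unchanged
  event 2 (t=11: INC z by 2): y unchanged
  event 3 (t=12: DEC y by 15): y (absent) -> -15
  event 4 (t=22: DEC y by 5): y -15 -> -20
  event 5 (t=25: INC x by 5): y unchanged
  event 6 (t=35: SET x = 21): y unchanged
  event 7 (t=38: DEL z): y unchanged
Final: y = -20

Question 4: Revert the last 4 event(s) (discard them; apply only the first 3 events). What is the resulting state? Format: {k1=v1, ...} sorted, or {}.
Keep first 3 events (discard last 4):
  after event 1 (t=9: DEC z by 12): {z=-12}
  after event 2 (t=11: INC z by 2): {z=-10}
  after event 3 (t=12: DEC y by 15): {y=-15, z=-10}

Answer: {y=-15, z=-10}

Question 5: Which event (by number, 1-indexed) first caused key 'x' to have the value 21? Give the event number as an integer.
Looking for first event where x becomes 21:
  event 5: x = 5
  event 6: x 5 -> 21  <-- first match

Answer: 6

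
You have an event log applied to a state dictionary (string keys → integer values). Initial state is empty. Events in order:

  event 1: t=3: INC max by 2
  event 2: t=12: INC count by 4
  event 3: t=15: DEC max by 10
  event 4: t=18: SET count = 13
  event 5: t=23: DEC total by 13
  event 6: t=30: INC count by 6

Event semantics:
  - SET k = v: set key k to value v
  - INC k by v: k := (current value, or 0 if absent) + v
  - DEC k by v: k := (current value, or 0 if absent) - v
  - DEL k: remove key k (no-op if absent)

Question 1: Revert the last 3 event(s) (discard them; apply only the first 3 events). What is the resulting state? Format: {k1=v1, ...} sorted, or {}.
Keep first 3 events (discard last 3):
  after event 1 (t=3: INC max by 2): {max=2}
  after event 2 (t=12: INC count by 4): {count=4, max=2}
  after event 3 (t=15: DEC max by 10): {count=4, max=-8}

Answer: {count=4, max=-8}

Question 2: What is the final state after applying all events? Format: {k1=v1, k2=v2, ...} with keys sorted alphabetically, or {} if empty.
Answer: {count=19, max=-8, total=-13}

Derivation:
  after event 1 (t=3: INC max by 2): {max=2}
  after event 2 (t=12: INC count by 4): {count=4, max=2}
  after event 3 (t=15: DEC max by 10): {count=4, max=-8}
  after event 4 (t=18: SET count = 13): {count=13, max=-8}
  after event 5 (t=23: DEC total by 13): {count=13, max=-8, total=-13}
  after event 6 (t=30: INC count by 6): {count=19, max=-8, total=-13}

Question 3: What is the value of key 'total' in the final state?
Track key 'total' through all 6 events:
  event 1 (t=3: INC max by 2): total unchanged
  event 2 (t=12: INC count by 4): total unchanged
  event 3 (t=15: DEC max by 10): total unchanged
  event 4 (t=18: SET count = 13): total unchanged
  event 5 (t=23: DEC total by 13): total (absent) -> -13
  event 6 (t=30: INC count by 6): total unchanged
Final: total = -13

Answer: -13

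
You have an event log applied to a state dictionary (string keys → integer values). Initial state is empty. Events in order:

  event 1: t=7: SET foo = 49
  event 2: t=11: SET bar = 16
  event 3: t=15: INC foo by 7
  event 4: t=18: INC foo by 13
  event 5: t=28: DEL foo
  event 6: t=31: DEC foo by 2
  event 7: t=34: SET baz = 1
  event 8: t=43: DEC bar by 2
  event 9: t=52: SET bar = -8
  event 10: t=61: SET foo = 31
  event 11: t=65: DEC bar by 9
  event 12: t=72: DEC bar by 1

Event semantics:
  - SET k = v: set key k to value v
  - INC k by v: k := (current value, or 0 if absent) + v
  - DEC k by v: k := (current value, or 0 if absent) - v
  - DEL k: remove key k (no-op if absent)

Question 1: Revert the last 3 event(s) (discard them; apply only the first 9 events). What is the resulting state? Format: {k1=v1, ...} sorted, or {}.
Keep first 9 events (discard last 3):
  after event 1 (t=7: SET foo = 49): {foo=49}
  after event 2 (t=11: SET bar = 16): {bar=16, foo=49}
  after event 3 (t=15: INC foo by 7): {bar=16, foo=56}
  after event 4 (t=18: INC foo by 13): {bar=16, foo=69}
  after event 5 (t=28: DEL foo): {bar=16}
  after event 6 (t=31: DEC foo by 2): {bar=16, foo=-2}
  after event 7 (t=34: SET baz = 1): {bar=16, baz=1, foo=-2}
  after event 8 (t=43: DEC bar by 2): {bar=14, baz=1, foo=-2}
  after event 9 (t=52: SET bar = -8): {bar=-8, baz=1, foo=-2}

Answer: {bar=-8, baz=1, foo=-2}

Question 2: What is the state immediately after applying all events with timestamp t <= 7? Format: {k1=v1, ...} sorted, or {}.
Apply events with t <= 7 (1 events):
  after event 1 (t=7: SET foo = 49): {foo=49}

Answer: {foo=49}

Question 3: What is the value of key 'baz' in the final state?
Track key 'baz' through all 12 events:
  event 1 (t=7: SET foo = 49): baz unchanged
  event 2 (t=11: SET bar = 16): baz unchanged
  event 3 (t=15: INC foo by 7): baz unchanged
  event 4 (t=18: INC foo by 13): baz unchanged
  event 5 (t=28: DEL foo): baz unchanged
  event 6 (t=31: DEC foo by 2): baz unchanged
  event 7 (t=34: SET baz = 1): baz (absent) -> 1
  event 8 (t=43: DEC bar by 2): baz unchanged
  event 9 (t=52: SET bar = -8): baz unchanged
  event 10 (t=61: SET foo = 31): baz unchanged
  event 11 (t=65: DEC bar by 9): baz unchanged
  event 12 (t=72: DEC bar by 1): baz unchanged
Final: baz = 1

Answer: 1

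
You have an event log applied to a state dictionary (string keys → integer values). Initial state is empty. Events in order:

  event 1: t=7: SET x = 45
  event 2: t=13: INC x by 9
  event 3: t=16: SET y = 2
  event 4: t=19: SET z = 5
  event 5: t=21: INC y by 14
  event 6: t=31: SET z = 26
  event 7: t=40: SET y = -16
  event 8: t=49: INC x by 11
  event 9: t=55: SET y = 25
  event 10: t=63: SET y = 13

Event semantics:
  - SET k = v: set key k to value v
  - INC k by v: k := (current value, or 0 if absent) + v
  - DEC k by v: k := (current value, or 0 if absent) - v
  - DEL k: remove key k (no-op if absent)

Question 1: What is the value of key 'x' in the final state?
Track key 'x' through all 10 events:
  event 1 (t=7: SET x = 45): x (absent) -> 45
  event 2 (t=13: INC x by 9): x 45 -> 54
  event 3 (t=16: SET y = 2): x unchanged
  event 4 (t=19: SET z = 5): x unchanged
  event 5 (t=21: INC y by 14): x unchanged
  event 6 (t=31: SET z = 26): x unchanged
  event 7 (t=40: SET y = -16): x unchanged
  event 8 (t=49: INC x by 11): x 54 -> 65
  event 9 (t=55: SET y = 25): x unchanged
  event 10 (t=63: SET y = 13): x unchanged
Final: x = 65

Answer: 65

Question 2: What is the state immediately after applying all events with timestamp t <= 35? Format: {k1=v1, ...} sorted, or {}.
Apply events with t <= 35 (6 events):
  after event 1 (t=7: SET x = 45): {x=45}
  after event 2 (t=13: INC x by 9): {x=54}
  after event 3 (t=16: SET y = 2): {x=54, y=2}
  after event 4 (t=19: SET z = 5): {x=54, y=2, z=5}
  after event 5 (t=21: INC y by 14): {x=54, y=16, z=5}
  after event 6 (t=31: SET z = 26): {x=54, y=16, z=26}

Answer: {x=54, y=16, z=26}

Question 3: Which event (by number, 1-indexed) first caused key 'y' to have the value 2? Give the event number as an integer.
Answer: 3

Derivation:
Looking for first event where y becomes 2:
  event 3: y (absent) -> 2  <-- first match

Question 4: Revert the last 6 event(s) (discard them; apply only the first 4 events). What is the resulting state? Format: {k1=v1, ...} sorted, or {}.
Keep first 4 events (discard last 6):
  after event 1 (t=7: SET x = 45): {x=45}
  after event 2 (t=13: INC x by 9): {x=54}
  after event 3 (t=16: SET y = 2): {x=54, y=2}
  after event 4 (t=19: SET z = 5): {x=54, y=2, z=5}

Answer: {x=54, y=2, z=5}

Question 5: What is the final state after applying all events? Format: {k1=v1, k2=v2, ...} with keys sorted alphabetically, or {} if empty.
Answer: {x=65, y=13, z=26}

Derivation:
  after event 1 (t=7: SET x = 45): {x=45}
  after event 2 (t=13: INC x by 9): {x=54}
  after event 3 (t=16: SET y = 2): {x=54, y=2}
  after event 4 (t=19: SET z = 5): {x=54, y=2, z=5}
  after event 5 (t=21: INC y by 14): {x=54, y=16, z=5}
  after event 6 (t=31: SET z = 26): {x=54, y=16, z=26}
  after event 7 (t=40: SET y = -16): {x=54, y=-16, z=26}
  after event 8 (t=49: INC x by 11): {x=65, y=-16, z=26}
  after event 9 (t=55: SET y = 25): {x=65, y=25, z=26}
  after event 10 (t=63: SET y = 13): {x=65, y=13, z=26}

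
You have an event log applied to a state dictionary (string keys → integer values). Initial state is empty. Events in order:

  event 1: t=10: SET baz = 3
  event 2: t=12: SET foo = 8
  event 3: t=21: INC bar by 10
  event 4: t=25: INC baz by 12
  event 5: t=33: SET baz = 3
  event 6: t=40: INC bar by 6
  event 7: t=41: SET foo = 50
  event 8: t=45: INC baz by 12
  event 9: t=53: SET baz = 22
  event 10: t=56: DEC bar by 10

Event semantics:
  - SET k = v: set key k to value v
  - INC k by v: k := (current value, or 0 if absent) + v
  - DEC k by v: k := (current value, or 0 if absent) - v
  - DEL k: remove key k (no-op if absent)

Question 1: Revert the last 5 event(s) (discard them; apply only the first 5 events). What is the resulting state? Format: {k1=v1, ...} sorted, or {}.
Answer: {bar=10, baz=3, foo=8}

Derivation:
Keep first 5 events (discard last 5):
  after event 1 (t=10: SET baz = 3): {baz=3}
  after event 2 (t=12: SET foo = 8): {baz=3, foo=8}
  after event 3 (t=21: INC bar by 10): {bar=10, baz=3, foo=8}
  after event 4 (t=25: INC baz by 12): {bar=10, baz=15, foo=8}
  after event 5 (t=33: SET baz = 3): {bar=10, baz=3, foo=8}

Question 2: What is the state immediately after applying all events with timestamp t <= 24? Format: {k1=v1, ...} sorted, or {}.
Answer: {bar=10, baz=3, foo=8}

Derivation:
Apply events with t <= 24 (3 events):
  after event 1 (t=10: SET baz = 3): {baz=3}
  after event 2 (t=12: SET foo = 8): {baz=3, foo=8}
  after event 3 (t=21: INC bar by 10): {bar=10, baz=3, foo=8}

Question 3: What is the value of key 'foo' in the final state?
Answer: 50

Derivation:
Track key 'foo' through all 10 events:
  event 1 (t=10: SET baz = 3): foo unchanged
  event 2 (t=12: SET foo = 8): foo (absent) -> 8
  event 3 (t=21: INC bar by 10): foo unchanged
  event 4 (t=25: INC baz by 12): foo unchanged
  event 5 (t=33: SET baz = 3): foo unchanged
  event 6 (t=40: INC bar by 6): foo unchanged
  event 7 (t=41: SET foo = 50): foo 8 -> 50
  event 8 (t=45: INC baz by 12): foo unchanged
  event 9 (t=53: SET baz = 22): foo unchanged
  event 10 (t=56: DEC bar by 10): foo unchanged
Final: foo = 50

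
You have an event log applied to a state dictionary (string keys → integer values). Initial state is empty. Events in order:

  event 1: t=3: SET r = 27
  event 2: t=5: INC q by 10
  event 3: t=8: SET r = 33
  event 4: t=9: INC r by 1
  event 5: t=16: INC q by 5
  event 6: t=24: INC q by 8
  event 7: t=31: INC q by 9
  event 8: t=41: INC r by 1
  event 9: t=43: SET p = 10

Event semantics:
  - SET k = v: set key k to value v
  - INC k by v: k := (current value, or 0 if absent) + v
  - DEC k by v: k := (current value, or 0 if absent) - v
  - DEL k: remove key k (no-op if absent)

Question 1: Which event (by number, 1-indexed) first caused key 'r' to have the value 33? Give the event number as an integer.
Answer: 3

Derivation:
Looking for first event where r becomes 33:
  event 1: r = 27
  event 2: r = 27
  event 3: r 27 -> 33  <-- first match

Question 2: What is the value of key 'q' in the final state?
Track key 'q' through all 9 events:
  event 1 (t=3: SET r = 27): q unchanged
  event 2 (t=5: INC q by 10): q (absent) -> 10
  event 3 (t=8: SET r = 33): q unchanged
  event 4 (t=9: INC r by 1): q unchanged
  event 5 (t=16: INC q by 5): q 10 -> 15
  event 6 (t=24: INC q by 8): q 15 -> 23
  event 7 (t=31: INC q by 9): q 23 -> 32
  event 8 (t=41: INC r by 1): q unchanged
  event 9 (t=43: SET p = 10): q unchanged
Final: q = 32

Answer: 32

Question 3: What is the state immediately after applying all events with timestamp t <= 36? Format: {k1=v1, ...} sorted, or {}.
Answer: {q=32, r=34}

Derivation:
Apply events with t <= 36 (7 events):
  after event 1 (t=3: SET r = 27): {r=27}
  after event 2 (t=5: INC q by 10): {q=10, r=27}
  after event 3 (t=8: SET r = 33): {q=10, r=33}
  after event 4 (t=9: INC r by 1): {q=10, r=34}
  after event 5 (t=16: INC q by 5): {q=15, r=34}
  after event 6 (t=24: INC q by 8): {q=23, r=34}
  after event 7 (t=31: INC q by 9): {q=32, r=34}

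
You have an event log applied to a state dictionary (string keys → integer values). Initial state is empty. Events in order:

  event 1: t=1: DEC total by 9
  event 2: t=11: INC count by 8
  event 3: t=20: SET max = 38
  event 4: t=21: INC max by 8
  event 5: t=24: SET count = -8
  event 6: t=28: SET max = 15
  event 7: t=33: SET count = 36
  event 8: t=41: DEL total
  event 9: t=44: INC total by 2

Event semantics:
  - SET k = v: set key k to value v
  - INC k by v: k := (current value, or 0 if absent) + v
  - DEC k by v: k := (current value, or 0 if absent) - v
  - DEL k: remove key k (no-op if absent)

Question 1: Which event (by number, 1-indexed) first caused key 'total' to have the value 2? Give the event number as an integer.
Looking for first event where total becomes 2:
  event 1: total = -9
  event 2: total = -9
  event 3: total = -9
  event 4: total = -9
  event 5: total = -9
  event 6: total = -9
  event 7: total = -9
  event 8: total = (absent)
  event 9: total (absent) -> 2  <-- first match

Answer: 9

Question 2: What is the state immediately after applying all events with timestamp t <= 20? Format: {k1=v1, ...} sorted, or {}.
Apply events with t <= 20 (3 events):
  after event 1 (t=1: DEC total by 9): {total=-9}
  after event 2 (t=11: INC count by 8): {count=8, total=-9}
  after event 3 (t=20: SET max = 38): {count=8, max=38, total=-9}

Answer: {count=8, max=38, total=-9}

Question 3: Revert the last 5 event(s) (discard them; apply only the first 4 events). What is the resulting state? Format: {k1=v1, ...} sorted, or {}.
Keep first 4 events (discard last 5):
  after event 1 (t=1: DEC total by 9): {total=-9}
  after event 2 (t=11: INC count by 8): {count=8, total=-9}
  after event 3 (t=20: SET max = 38): {count=8, max=38, total=-9}
  after event 4 (t=21: INC max by 8): {count=8, max=46, total=-9}

Answer: {count=8, max=46, total=-9}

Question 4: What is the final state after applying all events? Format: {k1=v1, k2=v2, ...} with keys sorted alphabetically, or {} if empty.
  after event 1 (t=1: DEC total by 9): {total=-9}
  after event 2 (t=11: INC count by 8): {count=8, total=-9}
  after event 3 (t=20: SET max = 38): {count=8, max=38, total=-9}
  after event 4 (t=21: INC max by 8): {count=8, max=46, total=-9}
  after event 5 (t=24: SET count = -8): {count=-8, max=46, total=-9}
  after event 6 (t=28: SET max = 15): {count=-8, max=15, total=-9}
  after event 7 (t=33: SET count = 36): {count=36, max=15, total=-9}
  after event 8 (t=41: DEL total): {count=36, max=15}
  after event 9 (t=44: INC total by 2): {count=36, max=15, total=2}

Answer: {count=36, max=15, total=2}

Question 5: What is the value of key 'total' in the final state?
Answer: 2

Derivation:
Track key 'total' through all 9 events:
  event 1 (t=1: DEC total by 9): total (absent) -> -9
  event 2 (t=11: INC count by 8): total unchanged
  event 3 (t=20: SET max = 38): total unchanged
  event 4 (t=21: INC max by 8): total unchanged
  event 5 (t=24: SET count = -8): total unchanged
  event 6 (t=28: SET max = 15): total unchanged
  event 7 (t=33: SET count = 36): total unchanged
  event 8 (t=41: DEL total): total -9 -> (absent)
  event 9 (t=44: INC total by 2): total (absent) -> 2
Final: total = 2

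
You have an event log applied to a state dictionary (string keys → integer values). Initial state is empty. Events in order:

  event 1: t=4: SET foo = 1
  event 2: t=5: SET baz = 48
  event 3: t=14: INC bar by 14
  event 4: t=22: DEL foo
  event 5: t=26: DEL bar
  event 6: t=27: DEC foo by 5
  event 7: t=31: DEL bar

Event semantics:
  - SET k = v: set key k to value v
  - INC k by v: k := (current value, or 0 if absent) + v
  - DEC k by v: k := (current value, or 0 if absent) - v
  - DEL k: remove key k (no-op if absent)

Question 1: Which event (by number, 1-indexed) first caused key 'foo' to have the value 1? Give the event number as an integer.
Looking for first event where foo becomes 1:
  event 1: foo (absent) -> 1  <-- first match

Answer: 1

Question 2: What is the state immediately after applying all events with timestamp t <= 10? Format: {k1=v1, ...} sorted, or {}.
Answer: {baz=48, foo=1}

Derivation:
Apply events with t <= 10 (2 events):
  after event 1 (t=4: SET foo = 1): {foo=1}
  after event 2 (t=5: SET baz = 48): {baz=48, foo=1}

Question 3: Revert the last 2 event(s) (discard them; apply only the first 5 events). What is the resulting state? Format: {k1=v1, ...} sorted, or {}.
Answer: {baz=48}

Derivation:
Keep first 5 events (discard last 2):
  after event 1 (t=4: SET foo = 1): {foo=1}
  after event 2 (t=5: SET baz = 48): {baz=48, foo=1}
  after event 3 (t=14: INC bar by 14): {bar=14, baz=48, foo=1}
  after event 4 (t=22: DEL foo): {bar=14, baz=48}
  after event 5 (t=26: DEL bar): {baz=48}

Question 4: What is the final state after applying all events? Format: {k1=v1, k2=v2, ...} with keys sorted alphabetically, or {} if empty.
Answer: {baz=48, foo=-5}

Derivation:
  after event 1 (t=4: SET foo = 1): {foo=1}
  after event 2 (t=5: SET baz = 48): {baz=48, foo=1}
  after event 3 (t=14: INC bar by 14): {bar=14, baz=48, foo=1}
  after event 4 (t=22: DEL foo): {bar=14, baz=48}
  after event 5 (t=26: DEL bar): {baz=48}
  after event 6 (t=27: DEC foo by 5): {baz=48, foo=-5}
  after event 7 (t=31: DEL bar): {baz=48, foo=-5}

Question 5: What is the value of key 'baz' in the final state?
Answer: 48

Derivation:
Track key 'baz' through all 7 events:
  event 1 (t=4: SET foo = 1): baz unchanged
  event 2 (t=5: SET baz = 48): baz (absent) -> 48
  event 3 (t=14: INC bar by 14): baz unchanged
  event 4 (t=22: DEL foo): baz unchanged
  event 5 (t=26: DEL bar): baz unchanged
  event 6 (t=27: DEC foo by 5): baz unchanged
  event 7 (t=31: DEL bar): baz unchanged
Final: baz = 48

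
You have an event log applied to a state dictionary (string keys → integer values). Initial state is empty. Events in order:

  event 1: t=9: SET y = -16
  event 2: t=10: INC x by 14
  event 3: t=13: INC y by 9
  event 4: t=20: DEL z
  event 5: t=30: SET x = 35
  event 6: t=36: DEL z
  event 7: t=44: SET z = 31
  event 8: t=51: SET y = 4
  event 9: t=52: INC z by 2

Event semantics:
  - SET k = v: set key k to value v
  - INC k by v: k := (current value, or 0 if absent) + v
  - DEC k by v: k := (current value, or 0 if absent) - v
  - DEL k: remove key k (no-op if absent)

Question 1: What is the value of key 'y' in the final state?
Track key 'y' through all 9 events:
  event 1 (t=9: SET y = -16): y (absent) -> -16
  event 2 (t=10: INC x by 14): y unchanged
  event 3 (t=13: INC y by 9): y -16 -> -7
  event 4 (t=20: DEL z): y unchanged
  event 5 (t=30: SET x = 35): y unchanged
  event 6 (t=36: DEL z): y unchanged
  event 7 (t=44: SET z = 31): y unchanged
  event 8 (t=51: SET y = 4): y -7 -> 4
  event 9 (t=52: INC z by 2): y unchanged
Final: y = 4

Answer: 4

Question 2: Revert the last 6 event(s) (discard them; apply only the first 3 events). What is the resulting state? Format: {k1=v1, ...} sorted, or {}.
Answer: {x=14, y=-7}

Derivation:
Keep first 3 events (discard last 6):
  after event 1 (t=9: SET y = -16): {y=-16}
  after event 2 (t=10: INC x by 14): {x=14, y=-16}
  after event 3 (t=13: INC y by 9): {x=14, y=-7}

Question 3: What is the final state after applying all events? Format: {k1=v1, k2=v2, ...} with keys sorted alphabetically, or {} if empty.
  after event 1 (t=9: SET y = -16): {y=-16}
  after event 2 (t=10: INC x by 14): {x=14, y=-16}
  after event 3 (t=13: INC y by 9): {x=14, y=-7}
  after event 4 (t=20: DEL z): {x=14, y=-7}
  after event 5 (t=30: SET x = 35): {x=35, y=-7}
  after event 6 (t=36: DEL z): {x=35, y=-7}
  after event 7 (t=44: SET z = 31): {x=35, y=-7, z=31}
  after event 8 (t=51: SET y = 4): {x=35, y=4, z=31}
  after event 9 (t=52: INC z by 2): {x=35, y=4, z=33}

Answer: {x=35, y=4, z=33}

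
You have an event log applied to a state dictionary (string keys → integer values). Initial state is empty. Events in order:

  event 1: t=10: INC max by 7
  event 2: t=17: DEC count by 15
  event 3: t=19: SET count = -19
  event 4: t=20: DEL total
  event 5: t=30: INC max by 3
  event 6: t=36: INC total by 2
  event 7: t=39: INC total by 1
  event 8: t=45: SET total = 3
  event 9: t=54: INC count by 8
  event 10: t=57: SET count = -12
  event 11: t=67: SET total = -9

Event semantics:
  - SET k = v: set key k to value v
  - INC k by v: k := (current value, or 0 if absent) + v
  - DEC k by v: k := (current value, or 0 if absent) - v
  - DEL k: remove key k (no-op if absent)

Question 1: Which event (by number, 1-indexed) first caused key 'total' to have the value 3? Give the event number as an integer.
Looking for first event where total becomes 3:
  event 6: total = 2
  event 7: total 2 -> 3  <-- first match

Answer: 7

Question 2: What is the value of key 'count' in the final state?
Answer: -12

Derivation:
Track key 'count' through all 11 events:
  event 1 (t=10: INC max by 7): count unchanged
  event 2 (t=17: DEC count by 15): count (absent) -> -15
  event 3 (t=19: SET count = -19): count -15 -> -19
  event 4 (t=20: DEL total): count unchanged
  event 5 (t=30: INC max by 3): count unchanged
  event 6 (t=36: INC total by 2): count unchanged
  event 7 (t=39: INC total by 1): count unchanged
  event 8 (t=45: SET total = 3): count unchanged
  event 9 (t=54: INC count by 8): count -19 -> -11
  event 10 (t=57: SET count = -12): count -11 -> -12
  event 11 (t=67: SET total = -9): count unchanged
Final: count = -12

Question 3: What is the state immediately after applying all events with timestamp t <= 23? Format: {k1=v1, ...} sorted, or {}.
Answer: {count=-19, max=7}

Derivation:
Apply events with t <= 23 (4 events):
  after event 1 (t=10: INC max by 7): {max=7}
  after event 2 (t=17: DEC count by 15): {count=-15, max=7}
  after event 3 (t=19: SET count = -19): {count=-19, max=7}
  after event 4 (t=20: DEL total): {count=-19, max=7}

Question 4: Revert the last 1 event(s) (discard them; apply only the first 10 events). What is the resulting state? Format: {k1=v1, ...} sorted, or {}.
Keep first 10 events (discard last 1):
  after event 1 (t=10: INC max by 7): {max=7}
  after event 2 (t=17: DEC count by 15): {count=-15, max=7}
  after event 3 (t=19: SET count = -19): {count=-19, max=7}
  after event 4 (t=20: DEL total): {count=-19, max=7}
  after event 5 (t=30: INC max by 3): {count=-19, max=10}
  after event 6 (t=36: INC total by 2): {count=-19, max=10, total=2}
  after event 7 (t=39: INC total by 1): {count=-19, max=10, total=3}
  after event 8 (t=45: SET total = 3): {count=-19, max=10, total=3}
  after event 9 (t=54: INC count by 8): {count=-11, max=10, total=3}
  after event 10 (t=57: SET count = -12): {count=-12, max=10, total=3}

Answer: {count=-12, max=10, total=3}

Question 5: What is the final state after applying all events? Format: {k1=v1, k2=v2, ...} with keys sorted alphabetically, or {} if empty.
Answer: {count=-12, max=10, total=-9}

Derivation:
  after event 1 (t=10: INC max by 7): {max=7}
  after event 2 (t=17: DEC count by 15): {count=-15, max=7}
  after event 3 (t=19: SET count = -19): {count=-19, max=7}
  after event 4 (t=20: DEL total): {count=-19, max=7}
  after event 5 (t=30: INC max by 3): {count=-19, max=10}
  after event 6 (t=36: INC total by 2): {count=-19, max=10, total=2}
  after event 7 (t=39: INC total by 1): {count=-19, max=10, total=3}
  after event 8 (t=45: SET total = 3): {count=-19, max=10, total=3}
  after event 9 (t=54: INC count by 8): {count=-11, max=10, total=3}
  after event 10 (t=57: SET count = -12): {count=-12, max=10, total=3}
  after event 11 (t=67: SET total = -9): {count=-12, max=10, total=-9}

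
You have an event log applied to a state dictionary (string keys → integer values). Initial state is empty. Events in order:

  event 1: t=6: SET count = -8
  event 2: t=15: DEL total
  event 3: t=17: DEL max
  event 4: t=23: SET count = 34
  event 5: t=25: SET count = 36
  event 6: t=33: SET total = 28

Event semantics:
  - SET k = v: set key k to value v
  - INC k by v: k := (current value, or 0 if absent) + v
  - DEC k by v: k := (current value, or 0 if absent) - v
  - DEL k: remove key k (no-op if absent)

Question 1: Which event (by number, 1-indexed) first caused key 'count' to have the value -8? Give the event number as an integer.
Looking for first event where count becomes -8:
  event 1: count (absent) -> -8  <-- first match

Answer: 1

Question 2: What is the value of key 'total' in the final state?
Answer: 28

Derivation:
Track key 'total' through all 6 events:
  event 1 (t=6: SET count = -8): total unchanged
  event 2 (t=15: DEL total): total (absent) -> (absent)
  event 3 (t=17: DEL max): total unchanged
  event 4 (t=23: SET count = 34): total unchanged
  event 5 (t=25: SET count = 36): total unchanged
  event 6 (t=33: SET total = 28): total (absent) -> 28
Final: total = 28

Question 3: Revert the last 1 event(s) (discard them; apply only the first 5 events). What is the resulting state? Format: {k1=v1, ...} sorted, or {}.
Keep first 5 events (discard last 1):
  after event 1 (t=6: SET count = -8): {count=-8}
  after event 2 (t=15: DEL total): {count=-8}
  after event 3 (t=17: DEL max): {count=-8}
  after event 4 (t=23: SET count = 34): {count=34}
  after event 5 (t=25: SET count = 36): {count=36}

Answer: {count=36}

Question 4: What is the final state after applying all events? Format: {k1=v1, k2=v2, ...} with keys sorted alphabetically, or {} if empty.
Answer: {count=36, total=28}

Derivation:
  after event 1 (t=6: SET count = -8): {count=-8}
  after event 2 (t=15: DEL total): {count=-8}
  after event 3 (t=17: DEL max): {count=-8}
  after event 4 (t=23: SET count = 34): {count=34}
  after event 5 (t=25: SET count = 36): {count=36}
  after event 6 (t=33: SET total = 28): {count=36, total=28}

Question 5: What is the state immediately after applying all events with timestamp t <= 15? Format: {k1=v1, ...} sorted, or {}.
Answer: {count=-8}

Derivation:
Apply events with t <= 15 (2 events):
  after event 1 (t=6: SET count = -8): {count=-8}
  after event 2 (t=15: DEL total): {count=-8}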